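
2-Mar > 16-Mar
False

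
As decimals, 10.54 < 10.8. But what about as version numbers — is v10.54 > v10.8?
True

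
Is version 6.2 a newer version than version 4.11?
Yes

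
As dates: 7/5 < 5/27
False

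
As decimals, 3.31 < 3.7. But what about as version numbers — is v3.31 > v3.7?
True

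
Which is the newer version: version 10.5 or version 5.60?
version 10.5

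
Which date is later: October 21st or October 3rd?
October 21st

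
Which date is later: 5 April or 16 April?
16 April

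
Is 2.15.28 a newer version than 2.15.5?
Yes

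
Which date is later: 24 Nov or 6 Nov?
24 Nov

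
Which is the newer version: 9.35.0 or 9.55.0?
9.55.0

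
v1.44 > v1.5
True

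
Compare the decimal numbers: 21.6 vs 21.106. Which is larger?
21.6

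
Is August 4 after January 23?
Yes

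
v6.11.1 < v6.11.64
True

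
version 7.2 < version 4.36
False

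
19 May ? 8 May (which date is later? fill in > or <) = >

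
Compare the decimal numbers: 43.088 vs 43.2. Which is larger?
43.2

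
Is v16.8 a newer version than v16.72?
No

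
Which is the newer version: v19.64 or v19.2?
v19.64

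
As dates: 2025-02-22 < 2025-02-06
False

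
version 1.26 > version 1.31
False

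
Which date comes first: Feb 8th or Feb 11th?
Feb 8th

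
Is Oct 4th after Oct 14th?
No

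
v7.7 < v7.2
False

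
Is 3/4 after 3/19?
No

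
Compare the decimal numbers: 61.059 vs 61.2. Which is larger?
61.2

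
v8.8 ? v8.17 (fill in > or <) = <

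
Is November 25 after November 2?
Yes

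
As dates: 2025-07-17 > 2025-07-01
True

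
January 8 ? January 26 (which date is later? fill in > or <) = <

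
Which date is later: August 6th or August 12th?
August 12th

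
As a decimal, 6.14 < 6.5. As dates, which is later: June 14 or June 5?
June 14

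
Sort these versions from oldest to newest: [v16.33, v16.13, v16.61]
[v16.13, v16.33, v16.61]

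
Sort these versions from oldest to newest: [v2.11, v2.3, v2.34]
[v2.3, v2.11, v2.34]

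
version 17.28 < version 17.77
True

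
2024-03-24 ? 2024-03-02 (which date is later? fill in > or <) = >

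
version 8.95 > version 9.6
False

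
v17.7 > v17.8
False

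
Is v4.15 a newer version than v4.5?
Yes. Version numbers are compared segment by segment as integers, not as decimals: minor version 15 > 5, so v4.15 > v4.5 (even though the decimal 4.15 < 4.5).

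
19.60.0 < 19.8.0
False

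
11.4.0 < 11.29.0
True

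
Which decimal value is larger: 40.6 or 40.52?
40.6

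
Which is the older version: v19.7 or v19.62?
v19.7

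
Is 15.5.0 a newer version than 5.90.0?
Yes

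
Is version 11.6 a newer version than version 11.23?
No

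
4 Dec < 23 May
False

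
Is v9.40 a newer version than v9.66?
No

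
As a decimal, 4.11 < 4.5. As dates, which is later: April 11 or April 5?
April 11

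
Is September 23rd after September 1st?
Yes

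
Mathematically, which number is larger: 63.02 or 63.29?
63.29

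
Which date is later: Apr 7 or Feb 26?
Apr 7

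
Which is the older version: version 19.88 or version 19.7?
version 19.7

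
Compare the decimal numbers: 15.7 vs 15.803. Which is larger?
15.803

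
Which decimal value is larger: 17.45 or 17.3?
17.45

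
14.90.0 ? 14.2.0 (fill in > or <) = >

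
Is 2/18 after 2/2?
Yes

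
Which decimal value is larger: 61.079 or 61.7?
61.7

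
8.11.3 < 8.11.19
True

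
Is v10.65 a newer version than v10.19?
Yes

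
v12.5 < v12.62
True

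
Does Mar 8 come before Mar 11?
Yes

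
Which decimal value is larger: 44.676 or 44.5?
44.676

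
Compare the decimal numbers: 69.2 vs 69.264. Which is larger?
69.264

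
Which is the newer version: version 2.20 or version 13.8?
version 13.8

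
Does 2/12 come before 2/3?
No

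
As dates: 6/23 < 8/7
True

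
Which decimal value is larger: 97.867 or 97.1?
97.867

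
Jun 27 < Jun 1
False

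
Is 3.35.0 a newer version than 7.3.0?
No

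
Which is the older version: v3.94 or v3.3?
v3.3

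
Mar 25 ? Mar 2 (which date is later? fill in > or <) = >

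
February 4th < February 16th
True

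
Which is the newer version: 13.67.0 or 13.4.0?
13.67.0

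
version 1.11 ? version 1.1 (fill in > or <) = >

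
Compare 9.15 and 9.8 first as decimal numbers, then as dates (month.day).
As decimals: 9.15 < 9.8. As dates: 9/15 is later than 9/8 (day 15 > day 8).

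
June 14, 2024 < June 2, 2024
False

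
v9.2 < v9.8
True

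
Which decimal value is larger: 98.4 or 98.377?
98.4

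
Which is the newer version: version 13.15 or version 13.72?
version 13.72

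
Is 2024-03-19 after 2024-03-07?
Yes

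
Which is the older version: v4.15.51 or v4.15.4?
v4.15.4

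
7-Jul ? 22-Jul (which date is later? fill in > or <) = <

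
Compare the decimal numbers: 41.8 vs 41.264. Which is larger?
41.8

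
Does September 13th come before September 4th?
No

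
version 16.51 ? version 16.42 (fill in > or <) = >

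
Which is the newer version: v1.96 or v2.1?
v2.1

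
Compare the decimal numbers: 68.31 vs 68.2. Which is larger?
68.31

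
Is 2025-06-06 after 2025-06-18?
No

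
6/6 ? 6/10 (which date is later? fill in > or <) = <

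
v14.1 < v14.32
True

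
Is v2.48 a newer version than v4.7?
No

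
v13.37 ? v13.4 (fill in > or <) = >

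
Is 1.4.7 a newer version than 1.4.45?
No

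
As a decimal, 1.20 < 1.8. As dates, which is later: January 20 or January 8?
January 20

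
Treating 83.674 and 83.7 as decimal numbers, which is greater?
83.7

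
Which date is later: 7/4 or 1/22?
7/4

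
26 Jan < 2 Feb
True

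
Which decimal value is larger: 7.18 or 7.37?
7.37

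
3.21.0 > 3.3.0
True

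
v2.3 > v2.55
False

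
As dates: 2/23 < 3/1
True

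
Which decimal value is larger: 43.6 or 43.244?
43.6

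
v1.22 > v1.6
True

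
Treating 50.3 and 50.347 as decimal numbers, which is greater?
50.347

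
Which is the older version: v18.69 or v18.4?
v18.4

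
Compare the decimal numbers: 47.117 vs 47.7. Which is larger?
47.7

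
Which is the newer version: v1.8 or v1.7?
v1.8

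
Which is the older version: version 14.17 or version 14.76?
version 14.17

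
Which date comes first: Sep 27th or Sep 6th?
Sep 6th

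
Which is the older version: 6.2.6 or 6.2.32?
6.2.6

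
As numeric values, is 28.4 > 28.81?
False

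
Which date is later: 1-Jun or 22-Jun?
22-Jun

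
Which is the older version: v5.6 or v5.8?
v5.6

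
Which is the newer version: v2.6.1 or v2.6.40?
v2.6.40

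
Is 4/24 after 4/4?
Yes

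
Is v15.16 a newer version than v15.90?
No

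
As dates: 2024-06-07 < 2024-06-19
True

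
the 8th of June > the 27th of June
False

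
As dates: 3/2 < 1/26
False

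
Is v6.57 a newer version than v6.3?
Yes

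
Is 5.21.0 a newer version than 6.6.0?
No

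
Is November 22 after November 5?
Yes. Day 22 comes after day 5 in November — this is a date comparison, not a decimal one (the decimal 11.22 would be smaller than 11.5).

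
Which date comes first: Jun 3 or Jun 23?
Jun 3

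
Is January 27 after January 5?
Yes. Day 27 comes after day 5 in January — this is a date comparison, not a decimal one (the decimal 1.27 would be smaller than 1.5).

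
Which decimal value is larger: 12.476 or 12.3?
12.476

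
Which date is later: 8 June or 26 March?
8 June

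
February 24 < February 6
False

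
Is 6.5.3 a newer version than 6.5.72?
No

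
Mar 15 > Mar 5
True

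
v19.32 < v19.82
True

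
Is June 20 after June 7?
Yes. Day 20 comes after day 7 in June — this is a date comparison, not a decimal one (the decimal 6.20 would be smaller than 6.7).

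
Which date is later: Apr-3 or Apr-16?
Apr-16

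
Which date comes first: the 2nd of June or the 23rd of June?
the 2nd of June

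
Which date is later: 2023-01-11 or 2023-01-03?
2023-01-11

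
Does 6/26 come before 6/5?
No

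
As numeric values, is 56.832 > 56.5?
True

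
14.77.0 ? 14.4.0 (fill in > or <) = >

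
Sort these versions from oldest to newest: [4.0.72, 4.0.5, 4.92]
[4.0.5, 4.0.72, 4.92]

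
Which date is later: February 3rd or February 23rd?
February 23rd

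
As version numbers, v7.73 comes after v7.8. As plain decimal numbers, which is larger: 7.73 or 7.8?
7.8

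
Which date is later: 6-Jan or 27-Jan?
27-Jan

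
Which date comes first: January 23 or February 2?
January 23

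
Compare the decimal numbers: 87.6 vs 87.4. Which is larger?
87.6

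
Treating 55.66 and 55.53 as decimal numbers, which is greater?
55.66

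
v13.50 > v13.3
True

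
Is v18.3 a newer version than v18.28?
No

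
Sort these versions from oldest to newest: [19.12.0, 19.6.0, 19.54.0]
[19.6.0, 19.12.0, 19.54.0]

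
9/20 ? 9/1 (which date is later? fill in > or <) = >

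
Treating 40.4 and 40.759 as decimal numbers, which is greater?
40.759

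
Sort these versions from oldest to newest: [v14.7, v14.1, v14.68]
[v14.1, v14.7, v14.68]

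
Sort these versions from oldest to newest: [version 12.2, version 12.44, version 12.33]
[version 12.2, version 12.33, version 12.44]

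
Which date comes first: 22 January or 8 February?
22 January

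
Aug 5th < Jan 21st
False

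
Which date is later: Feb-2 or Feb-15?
Feb-15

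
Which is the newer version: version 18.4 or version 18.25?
version 18.25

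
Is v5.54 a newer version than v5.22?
Yes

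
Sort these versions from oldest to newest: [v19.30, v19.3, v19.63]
[v19.3, v19.30, v19.63]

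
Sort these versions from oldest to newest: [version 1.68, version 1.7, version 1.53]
[version 1.7, version 1.53, version 1.68]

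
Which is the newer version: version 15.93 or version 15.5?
version 15.93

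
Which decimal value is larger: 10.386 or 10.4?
10.4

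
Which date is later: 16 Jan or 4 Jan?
16 Jan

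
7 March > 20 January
True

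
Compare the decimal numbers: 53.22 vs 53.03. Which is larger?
53.22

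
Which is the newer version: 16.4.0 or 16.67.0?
16.67.0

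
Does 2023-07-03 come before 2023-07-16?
Yes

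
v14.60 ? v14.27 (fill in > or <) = >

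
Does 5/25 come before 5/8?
No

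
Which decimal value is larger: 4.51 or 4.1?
4.51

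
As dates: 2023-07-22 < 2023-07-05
False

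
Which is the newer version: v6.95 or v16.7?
v16.7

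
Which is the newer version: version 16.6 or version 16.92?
version 16.92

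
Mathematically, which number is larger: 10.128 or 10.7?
10.7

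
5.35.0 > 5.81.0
False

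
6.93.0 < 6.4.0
False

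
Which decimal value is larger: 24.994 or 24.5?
24.994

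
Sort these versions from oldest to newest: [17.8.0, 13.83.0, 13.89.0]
[13.83.0, 13.89.0, 17.8.0]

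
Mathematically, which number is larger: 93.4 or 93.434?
93.434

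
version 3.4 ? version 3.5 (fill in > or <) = <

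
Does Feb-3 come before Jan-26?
No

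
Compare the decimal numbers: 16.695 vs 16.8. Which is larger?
16.8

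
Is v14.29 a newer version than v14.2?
Yes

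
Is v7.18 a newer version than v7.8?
Yes. Version numbers are compared segment by segment as integers, not as decimals: minor version 18 > 8, so v7.18 > v7.8 (even though the decimal 7.18 < 7.8).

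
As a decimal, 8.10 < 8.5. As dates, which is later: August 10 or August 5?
August 10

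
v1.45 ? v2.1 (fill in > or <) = <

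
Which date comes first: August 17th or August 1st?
August 1st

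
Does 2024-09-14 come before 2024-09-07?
No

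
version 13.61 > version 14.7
False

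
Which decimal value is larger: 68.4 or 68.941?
68.941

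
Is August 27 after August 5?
Yes. Day 27 comes after day 5 in August — this is a date comparison, not a decimal one (the decimal 8.27 would be smaller than 8.5).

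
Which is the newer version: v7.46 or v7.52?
v7.52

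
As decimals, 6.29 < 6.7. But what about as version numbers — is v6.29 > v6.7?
True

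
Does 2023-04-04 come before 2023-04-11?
Yes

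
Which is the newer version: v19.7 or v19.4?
v19.7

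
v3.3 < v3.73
True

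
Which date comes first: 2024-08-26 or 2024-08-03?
2024-08-03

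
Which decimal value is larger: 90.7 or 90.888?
90.888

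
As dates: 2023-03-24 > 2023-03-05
True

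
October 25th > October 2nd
True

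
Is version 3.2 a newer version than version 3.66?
No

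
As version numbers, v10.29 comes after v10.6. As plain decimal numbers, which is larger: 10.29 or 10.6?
10.6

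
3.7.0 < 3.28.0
True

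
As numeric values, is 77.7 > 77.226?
True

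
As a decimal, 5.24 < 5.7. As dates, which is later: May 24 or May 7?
May 24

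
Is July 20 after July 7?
Yes. Day 20 comes after day 7 in July — this is a date comparison, not a decimal one (the decimal 7.20 would be smaller than 7.7).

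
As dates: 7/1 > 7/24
False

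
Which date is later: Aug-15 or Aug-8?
Aug-15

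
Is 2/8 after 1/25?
Yes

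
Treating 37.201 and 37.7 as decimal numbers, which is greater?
37.7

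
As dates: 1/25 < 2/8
True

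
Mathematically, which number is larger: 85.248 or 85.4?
85.4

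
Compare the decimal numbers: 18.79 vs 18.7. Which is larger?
18.79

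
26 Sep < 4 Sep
False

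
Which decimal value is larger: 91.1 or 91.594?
91.594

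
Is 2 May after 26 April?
Yes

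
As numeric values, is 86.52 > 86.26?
True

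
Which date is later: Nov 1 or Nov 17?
Nov 17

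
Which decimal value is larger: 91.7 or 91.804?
91.804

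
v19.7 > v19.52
False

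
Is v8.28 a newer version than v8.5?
Yes. Version numbers are compared segment by segment as integers, not as decimals: minor version 28 > 5, so v8.28 > v8.5 (even though the decimal 8.28 < 8.5).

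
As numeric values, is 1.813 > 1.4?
True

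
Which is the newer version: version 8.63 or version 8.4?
version 8.63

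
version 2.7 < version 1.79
False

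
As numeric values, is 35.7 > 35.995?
False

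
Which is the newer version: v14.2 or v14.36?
v14.36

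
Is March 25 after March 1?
Yes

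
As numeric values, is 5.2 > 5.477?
False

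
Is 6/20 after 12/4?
No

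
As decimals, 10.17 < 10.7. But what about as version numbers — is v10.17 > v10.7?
True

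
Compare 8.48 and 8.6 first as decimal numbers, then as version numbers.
As decimals: 8.48 < 8.6. As versions: v8.48 > v8.6 (minor version 48 > 6).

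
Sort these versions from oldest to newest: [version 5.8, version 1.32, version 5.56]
[version 1.32, version 5.8, version 5.56]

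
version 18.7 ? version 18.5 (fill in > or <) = >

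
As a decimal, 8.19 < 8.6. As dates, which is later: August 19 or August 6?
August 19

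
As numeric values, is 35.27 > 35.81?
False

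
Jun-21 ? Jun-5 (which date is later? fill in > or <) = >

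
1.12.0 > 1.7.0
True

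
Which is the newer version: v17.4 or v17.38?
v17.38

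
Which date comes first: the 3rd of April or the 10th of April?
the 3rd of April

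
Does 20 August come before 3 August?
No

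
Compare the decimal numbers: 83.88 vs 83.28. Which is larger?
83.88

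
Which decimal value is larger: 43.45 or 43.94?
43.94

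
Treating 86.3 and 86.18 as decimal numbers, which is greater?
86.3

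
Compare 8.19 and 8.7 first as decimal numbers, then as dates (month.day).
As decimals: 8.19 < 8.7. As dates: 8/19 is later than 8/7 (day 19 > day 7).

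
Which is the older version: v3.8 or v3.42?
v3.8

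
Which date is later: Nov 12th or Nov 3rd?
Nov 12th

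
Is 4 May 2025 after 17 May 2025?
No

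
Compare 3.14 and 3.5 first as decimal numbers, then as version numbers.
As decimals: 3.14 < 3.5. As versions: v3.14 > v3.5 (minor version 14 > 5).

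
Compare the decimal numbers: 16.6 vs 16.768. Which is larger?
16.768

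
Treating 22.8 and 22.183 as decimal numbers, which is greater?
22.8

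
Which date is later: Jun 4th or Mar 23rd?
Jun 4th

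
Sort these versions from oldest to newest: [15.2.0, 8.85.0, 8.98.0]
[8.85.0, 8.98.0, 15.2.0]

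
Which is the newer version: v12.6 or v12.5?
v12.6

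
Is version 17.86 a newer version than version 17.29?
Yes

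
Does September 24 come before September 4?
No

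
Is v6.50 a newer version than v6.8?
Yes. Version numbers are compared segment by segment as integers, not as decimals: minor version 50 > 8, so v6.50 > v6.8 (even though the decimal 6.50 < 6.8).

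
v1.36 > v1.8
True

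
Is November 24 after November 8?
Yes. Day 24 comes after day 8 in November — this is a date comparison, not a decimal one (the decimal 11.24 would be smaller than 11.8).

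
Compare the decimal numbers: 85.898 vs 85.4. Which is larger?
85.898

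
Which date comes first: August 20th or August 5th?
August 5th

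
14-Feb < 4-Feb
False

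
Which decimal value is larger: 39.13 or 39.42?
39.42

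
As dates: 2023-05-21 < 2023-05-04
False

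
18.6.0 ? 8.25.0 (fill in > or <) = >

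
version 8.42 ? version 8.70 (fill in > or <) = <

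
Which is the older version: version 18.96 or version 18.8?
version 18.8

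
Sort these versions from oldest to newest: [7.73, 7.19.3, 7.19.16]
[7.19.3, 7.19.16, 7.73]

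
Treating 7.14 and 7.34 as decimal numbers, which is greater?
7.34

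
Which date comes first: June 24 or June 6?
June 6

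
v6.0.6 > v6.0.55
False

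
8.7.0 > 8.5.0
True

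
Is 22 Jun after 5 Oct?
No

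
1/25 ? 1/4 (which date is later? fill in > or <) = >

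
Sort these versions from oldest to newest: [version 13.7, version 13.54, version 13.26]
[version 13.7, version 13.26, version 13.54]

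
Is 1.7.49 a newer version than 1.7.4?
Yes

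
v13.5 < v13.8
True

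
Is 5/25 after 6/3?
No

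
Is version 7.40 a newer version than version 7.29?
Yes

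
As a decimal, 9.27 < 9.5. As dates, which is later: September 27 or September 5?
September 27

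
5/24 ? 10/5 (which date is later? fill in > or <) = <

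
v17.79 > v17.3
True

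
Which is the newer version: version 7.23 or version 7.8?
version 7.23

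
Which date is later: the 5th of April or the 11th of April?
the 11th of April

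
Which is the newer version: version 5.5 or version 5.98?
version 5.98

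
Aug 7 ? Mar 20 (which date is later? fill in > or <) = >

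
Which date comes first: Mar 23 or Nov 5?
Mar 23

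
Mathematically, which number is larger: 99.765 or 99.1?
99.765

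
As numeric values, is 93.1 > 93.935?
False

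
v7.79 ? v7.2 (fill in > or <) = >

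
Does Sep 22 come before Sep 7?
No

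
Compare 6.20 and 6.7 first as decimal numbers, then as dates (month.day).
As decimals: 6.20 < 6.7. As dates: 6/20 is later than 6/7 (day 20 > day 7).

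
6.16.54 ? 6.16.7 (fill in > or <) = >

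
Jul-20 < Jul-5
False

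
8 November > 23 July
True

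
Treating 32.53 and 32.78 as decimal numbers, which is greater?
32.78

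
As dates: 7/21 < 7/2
False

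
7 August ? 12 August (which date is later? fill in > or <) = <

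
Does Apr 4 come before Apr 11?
Yes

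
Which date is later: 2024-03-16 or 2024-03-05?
2024-03-16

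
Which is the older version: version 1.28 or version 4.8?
version 1.28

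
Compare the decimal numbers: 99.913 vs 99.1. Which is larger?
99.913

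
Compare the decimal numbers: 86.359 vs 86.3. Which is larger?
86.359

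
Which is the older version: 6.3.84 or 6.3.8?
6.3.8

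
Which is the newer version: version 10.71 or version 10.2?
version 10.71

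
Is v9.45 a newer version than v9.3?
Yes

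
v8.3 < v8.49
True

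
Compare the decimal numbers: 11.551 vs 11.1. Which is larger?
11.551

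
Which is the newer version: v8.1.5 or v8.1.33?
v8.1.33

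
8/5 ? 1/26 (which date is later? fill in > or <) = >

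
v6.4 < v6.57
True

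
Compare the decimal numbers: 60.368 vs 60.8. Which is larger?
60.8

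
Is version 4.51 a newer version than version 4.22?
Yes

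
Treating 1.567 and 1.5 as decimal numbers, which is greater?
1.567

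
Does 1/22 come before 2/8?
Yes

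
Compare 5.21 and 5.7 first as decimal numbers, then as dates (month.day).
As decimals: 5.21 < 5.7. As dates: 5/21 is later than 5/7 (day 21 > day 7).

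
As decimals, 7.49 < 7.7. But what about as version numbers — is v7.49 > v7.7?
True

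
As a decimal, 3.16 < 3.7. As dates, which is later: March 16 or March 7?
March 16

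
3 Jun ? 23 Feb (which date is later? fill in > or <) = >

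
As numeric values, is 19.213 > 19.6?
False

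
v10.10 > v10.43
False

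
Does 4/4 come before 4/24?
Yes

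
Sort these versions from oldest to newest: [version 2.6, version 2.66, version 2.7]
[version 2.6, version 2.7, version 2.66]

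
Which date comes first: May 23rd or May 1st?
May 1st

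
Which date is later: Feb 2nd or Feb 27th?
Feb 27th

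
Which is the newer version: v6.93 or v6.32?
v6.93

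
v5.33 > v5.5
True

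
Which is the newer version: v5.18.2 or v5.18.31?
v5.18.31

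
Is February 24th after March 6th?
No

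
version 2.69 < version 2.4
False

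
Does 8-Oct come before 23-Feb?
No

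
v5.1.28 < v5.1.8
False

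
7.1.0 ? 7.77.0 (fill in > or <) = <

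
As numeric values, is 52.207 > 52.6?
False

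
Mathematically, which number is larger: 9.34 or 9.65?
9.65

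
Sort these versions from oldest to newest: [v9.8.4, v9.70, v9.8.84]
[v9.8.4, v9.8.84, v9.70]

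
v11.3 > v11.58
False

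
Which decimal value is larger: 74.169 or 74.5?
74.5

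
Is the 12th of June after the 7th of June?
Yes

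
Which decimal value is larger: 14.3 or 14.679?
14.679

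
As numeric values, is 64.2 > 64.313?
False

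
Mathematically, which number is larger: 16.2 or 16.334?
16.334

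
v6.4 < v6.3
False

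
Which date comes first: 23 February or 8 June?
23 February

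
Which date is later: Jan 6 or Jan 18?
Jan 18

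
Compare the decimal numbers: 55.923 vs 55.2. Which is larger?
55.923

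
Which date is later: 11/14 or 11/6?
11/14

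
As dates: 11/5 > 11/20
False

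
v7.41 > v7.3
True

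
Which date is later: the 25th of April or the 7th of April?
the 25th of April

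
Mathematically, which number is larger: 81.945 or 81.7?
81.945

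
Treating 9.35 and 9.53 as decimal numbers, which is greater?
9.53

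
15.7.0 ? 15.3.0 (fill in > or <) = >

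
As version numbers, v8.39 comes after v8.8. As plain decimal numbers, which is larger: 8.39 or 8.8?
8.8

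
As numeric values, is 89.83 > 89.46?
True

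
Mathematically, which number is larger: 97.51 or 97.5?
97.51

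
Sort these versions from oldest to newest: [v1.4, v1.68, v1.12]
[v1.4, v1.12, v1.68]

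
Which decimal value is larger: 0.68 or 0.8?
0.8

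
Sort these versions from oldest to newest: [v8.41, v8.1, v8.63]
[v8.1, v8.41, v8.63]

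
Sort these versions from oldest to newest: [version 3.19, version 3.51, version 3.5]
[version 3.5, version 3.19, version 3.51]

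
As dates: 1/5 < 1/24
True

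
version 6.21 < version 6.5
False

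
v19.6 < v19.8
True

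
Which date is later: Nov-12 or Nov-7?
Nov-12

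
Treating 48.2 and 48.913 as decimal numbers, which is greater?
48.913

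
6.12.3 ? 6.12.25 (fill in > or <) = <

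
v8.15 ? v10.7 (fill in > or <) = <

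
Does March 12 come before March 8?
No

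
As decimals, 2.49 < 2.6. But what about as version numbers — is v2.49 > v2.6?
True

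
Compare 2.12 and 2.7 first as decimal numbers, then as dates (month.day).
As decimals: 2.12 < 2.7. As dates: 2/12 is later than 2/7 (day 12 > day 7).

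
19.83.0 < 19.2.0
False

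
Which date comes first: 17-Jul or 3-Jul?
3-Jul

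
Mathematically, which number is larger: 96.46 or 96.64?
96.64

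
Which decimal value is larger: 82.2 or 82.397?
82.397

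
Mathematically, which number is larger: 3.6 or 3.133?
3.6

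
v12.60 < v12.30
False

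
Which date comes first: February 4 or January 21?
January 21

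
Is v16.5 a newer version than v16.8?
No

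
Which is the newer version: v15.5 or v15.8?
v15.8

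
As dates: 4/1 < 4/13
True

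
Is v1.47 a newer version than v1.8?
Yes. Version numbers are compared segment by segment as integers, not as decimals: minor version 47 > 8, so v1.47 > v1.8 (even though the decimal 1.47 < 1.8).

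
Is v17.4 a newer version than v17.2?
Yes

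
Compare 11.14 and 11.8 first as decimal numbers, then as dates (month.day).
As decimals: 11.14 < 11.8. As dates: 11/14 is later than 11/8 (day 14 > day 8).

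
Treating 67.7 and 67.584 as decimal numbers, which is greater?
67.7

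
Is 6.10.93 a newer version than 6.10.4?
Yes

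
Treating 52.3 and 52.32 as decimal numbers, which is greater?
52.32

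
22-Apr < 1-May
True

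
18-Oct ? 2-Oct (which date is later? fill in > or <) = >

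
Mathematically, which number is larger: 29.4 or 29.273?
29.4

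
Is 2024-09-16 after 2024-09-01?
Yes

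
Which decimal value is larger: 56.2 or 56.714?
56.714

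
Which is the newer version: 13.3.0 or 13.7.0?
13.7.0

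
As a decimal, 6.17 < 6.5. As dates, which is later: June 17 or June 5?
June 17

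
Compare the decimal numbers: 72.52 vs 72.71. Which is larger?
72.71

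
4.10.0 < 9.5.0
True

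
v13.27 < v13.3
False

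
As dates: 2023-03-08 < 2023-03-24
True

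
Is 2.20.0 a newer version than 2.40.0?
No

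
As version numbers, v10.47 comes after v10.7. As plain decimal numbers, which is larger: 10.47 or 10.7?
10.7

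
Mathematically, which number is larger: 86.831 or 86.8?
86.831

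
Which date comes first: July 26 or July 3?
July 3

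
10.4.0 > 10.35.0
False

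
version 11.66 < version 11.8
False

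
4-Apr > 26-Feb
True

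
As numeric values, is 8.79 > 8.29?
True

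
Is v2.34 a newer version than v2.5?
Yes. Version numbers are compared segment by segment as integers, not as decimals: minor version 34 > 5, so v2.34 > v2.5 (even though the decimal 2.34 < 2.5).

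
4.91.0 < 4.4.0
False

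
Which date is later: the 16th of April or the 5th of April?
the 16th of April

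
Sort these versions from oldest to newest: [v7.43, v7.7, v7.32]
[v7.7, v7.32, v7.43]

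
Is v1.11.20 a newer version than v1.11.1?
Yes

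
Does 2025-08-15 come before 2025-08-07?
No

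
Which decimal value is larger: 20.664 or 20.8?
20.8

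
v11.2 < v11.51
True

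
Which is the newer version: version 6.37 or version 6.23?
version 6.37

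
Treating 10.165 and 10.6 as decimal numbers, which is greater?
10.6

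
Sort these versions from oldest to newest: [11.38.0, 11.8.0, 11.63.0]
[11.8.0, 11.38.0, 11.63.0]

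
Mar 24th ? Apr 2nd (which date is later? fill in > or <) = <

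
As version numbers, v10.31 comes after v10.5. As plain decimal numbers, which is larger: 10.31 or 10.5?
10.5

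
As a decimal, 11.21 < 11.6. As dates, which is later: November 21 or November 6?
November 21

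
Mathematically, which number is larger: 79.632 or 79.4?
79.632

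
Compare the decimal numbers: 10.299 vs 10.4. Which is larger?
10.4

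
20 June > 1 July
False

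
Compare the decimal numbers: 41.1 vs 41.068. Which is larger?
41.1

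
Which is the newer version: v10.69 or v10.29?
v10.69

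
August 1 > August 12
False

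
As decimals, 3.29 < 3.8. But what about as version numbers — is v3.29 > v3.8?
True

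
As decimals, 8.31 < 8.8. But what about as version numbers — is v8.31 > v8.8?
True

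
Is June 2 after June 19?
No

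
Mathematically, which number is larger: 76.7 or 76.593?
76.7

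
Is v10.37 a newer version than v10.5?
Yes. Version numbers are compared segment by segment as integers, not as decimals: minor version 37 > 5, so v10.37 > v10.5 (even though the decimal 10.37 < 10.5).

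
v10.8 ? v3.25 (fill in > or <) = >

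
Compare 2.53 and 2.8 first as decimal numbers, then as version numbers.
As decimals: 2.53 < 2.8. As versions: v2.53 > v2.8 (minor version 53 > 8).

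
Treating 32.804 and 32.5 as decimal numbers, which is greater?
32.804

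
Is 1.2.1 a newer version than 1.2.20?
No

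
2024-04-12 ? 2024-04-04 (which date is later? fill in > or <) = >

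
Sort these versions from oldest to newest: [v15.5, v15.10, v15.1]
[v15.1, v15.5, v15.10]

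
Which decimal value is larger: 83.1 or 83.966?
83.966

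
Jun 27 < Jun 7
False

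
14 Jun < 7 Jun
False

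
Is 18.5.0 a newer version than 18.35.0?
No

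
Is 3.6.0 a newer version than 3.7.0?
No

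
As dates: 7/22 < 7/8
False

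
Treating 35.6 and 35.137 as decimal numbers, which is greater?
35.6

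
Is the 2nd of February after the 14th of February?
No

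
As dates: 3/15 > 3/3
True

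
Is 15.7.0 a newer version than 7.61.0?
Yes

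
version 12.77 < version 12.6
False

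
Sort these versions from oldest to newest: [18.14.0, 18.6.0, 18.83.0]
[18.6.0, 18.14.0, 18.83.0]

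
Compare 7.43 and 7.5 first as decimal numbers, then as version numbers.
As decimals: 7.43 < 7.5. As versions: v7.43 > v7.5 (minor version 43 > 5).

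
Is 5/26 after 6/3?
No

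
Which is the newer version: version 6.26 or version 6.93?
version 6.93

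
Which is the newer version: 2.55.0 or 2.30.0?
2.55.0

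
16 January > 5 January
True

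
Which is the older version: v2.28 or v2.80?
v2.28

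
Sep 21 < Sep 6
False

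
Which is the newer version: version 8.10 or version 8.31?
version 8.31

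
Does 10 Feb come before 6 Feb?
No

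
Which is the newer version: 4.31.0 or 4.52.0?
4.52.0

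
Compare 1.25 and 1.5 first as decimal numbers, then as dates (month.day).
As decimals: 1.25 < 1.5. As dates: 1/25 is later than 1/5 (day 25 > day 5).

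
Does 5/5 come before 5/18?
Yes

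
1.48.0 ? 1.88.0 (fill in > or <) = <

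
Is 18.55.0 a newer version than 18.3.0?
Yes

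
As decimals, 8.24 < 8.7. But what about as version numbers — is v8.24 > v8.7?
True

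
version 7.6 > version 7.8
False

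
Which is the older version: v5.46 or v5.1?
v5.1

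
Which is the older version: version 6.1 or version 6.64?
version 6.1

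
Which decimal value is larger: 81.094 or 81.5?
81.5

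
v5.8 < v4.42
False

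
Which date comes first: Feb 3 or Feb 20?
Feb 3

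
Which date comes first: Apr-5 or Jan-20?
Jan-20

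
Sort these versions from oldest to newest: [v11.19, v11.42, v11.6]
[v11.6, v11.19, v11.42]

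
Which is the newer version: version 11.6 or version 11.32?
version 11.32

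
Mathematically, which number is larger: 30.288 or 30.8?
30.8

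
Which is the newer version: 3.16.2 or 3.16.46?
3.16.46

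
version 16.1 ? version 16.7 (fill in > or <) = <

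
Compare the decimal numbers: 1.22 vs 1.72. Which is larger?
1.72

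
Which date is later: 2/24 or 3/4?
3/4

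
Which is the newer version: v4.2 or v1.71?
v4.2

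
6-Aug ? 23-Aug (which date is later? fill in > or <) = <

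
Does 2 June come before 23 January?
No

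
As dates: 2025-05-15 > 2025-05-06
True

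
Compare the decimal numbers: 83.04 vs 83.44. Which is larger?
83.44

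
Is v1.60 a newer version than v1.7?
Yes. Version numbers are compared segment by segment as integers, not as decimals: minor version 60 > 7, so v1.60 > v1.7 (even though the decimal 1.60 < 1.7).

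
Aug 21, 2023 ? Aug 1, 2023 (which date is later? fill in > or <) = >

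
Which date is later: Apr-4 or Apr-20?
Apr-20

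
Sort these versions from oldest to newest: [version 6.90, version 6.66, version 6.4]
[version 6.4, version 6.66, version 6.90]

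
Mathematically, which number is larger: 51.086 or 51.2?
51.2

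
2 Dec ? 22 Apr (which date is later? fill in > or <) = >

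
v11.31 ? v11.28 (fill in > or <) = >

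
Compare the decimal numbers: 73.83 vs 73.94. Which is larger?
73.94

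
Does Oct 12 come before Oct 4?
No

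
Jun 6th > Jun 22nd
False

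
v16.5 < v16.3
False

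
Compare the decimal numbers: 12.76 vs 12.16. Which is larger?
12.76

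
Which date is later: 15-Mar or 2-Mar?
15-Mar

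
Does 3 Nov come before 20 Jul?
No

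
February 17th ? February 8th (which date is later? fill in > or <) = >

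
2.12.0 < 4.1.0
True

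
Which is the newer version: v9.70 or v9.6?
v9.70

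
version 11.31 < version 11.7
False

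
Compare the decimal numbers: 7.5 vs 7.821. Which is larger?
7.821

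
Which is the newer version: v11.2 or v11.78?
v11.78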